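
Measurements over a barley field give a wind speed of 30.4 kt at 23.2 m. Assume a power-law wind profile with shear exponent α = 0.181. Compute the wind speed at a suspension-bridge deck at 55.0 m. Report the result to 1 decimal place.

Power-law profile: V₂ = V₁ · (z₂/z₁)^α
V₂ = 30.4 × (55.0/23.2)^0.181 = 30.4 × (2.3707)^0.181
    = 30.4 × 1.1691 = 35.5407 kt

35.5 kt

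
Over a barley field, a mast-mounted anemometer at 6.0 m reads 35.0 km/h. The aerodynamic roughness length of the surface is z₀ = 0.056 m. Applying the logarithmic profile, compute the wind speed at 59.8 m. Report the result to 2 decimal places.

Log law: V(z) ∝ ln(z/z₀), so V₂/V₁ = ln(z₂/z₀) / ln(z₁/z₀).
ln(59.8/0.056) = 6.9734, ln(6.0/0.056) = 4.6742
V₂ = 35.0 × 6.9734/4.6742 = 35.0 × 1.4919 = 52.2167 km/h

52.22 km/h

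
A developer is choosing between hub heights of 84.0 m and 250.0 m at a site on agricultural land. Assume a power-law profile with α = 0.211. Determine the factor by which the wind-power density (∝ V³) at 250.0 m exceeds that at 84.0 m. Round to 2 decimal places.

1.99

Speed ratio: V_B/V_A = (z_B/z_A)^α = (250.0/84.0)^0.211 = (2.9762)^0.211 = 1.25876
Power-density ratio: P_B/P_A = (V_B/V_A)³ = (1.25876)³ = 1.99447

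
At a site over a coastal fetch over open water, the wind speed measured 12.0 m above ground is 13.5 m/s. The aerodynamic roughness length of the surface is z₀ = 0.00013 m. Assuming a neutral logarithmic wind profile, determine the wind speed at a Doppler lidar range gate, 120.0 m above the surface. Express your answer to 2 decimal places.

16.22 m/s

Log law: V(z) ∝ ln(z/z₀), so V₂/V₁ = ln(z₂/z₀) / ln(z₁/z₀).
ln(120.0/0.00013) = 13.7355, ln(12.0/0.00013) = 11.4329
V₂ = 13.5 × 13.7355/11.4329 = 13.5 × 1.2014 = 16.2189 m/s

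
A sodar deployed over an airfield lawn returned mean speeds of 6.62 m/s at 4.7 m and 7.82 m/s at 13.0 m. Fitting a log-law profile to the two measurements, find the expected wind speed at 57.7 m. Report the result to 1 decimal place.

Log law: V ∝ ln(z/z₀). From the pair, with r = V₁/V₂ = 0.84655,
ln z₀ = (ln z₁ − r·ln z₂)/(1 − r) = (1.5476 − 0.84655×2.5649)/0.15345 = -4.0650 → z₀ = 0.01716 m
V₃ = V₁ · ln(z₃/z₀)/ln(z₁/z₀) = 6.62 × 8.1203/5.6126 = 9.5778 m/s

9.6 m/s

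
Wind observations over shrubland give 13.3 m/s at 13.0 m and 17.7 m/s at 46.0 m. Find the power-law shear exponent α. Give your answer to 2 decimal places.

α ≈ 0.23

Power law: V₂/V₁ = (z₂/z₁)^α ⇒ α = ln(V₂/V₁) / ln(z₂/z₁)
α = ln(17.7/13.3) / ln(46.0/13.0) = ln(1.3308) / ln(3.5385)
  = 0.28580 / 1.26369 = 0.22616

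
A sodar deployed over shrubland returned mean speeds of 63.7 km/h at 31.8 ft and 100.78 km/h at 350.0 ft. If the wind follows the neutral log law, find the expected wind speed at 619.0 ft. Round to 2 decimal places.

Log law: V ∝ ln(z/z₀). From the pair, with r = V₁/V₂ = 0.63207,
ln z₀ = (ln z₁ − r·ln z₂)/(1 − r) = (3.4595 − 0.63207×5.8579)/0.36793 = -0.6609 → z₀ = 0.5164 ft
V₃ = V₁ · ln(z₃/z₀)/ln(z₁/z₀) = 63.7 × 7.0890/4.1203 = 109.5948 km/h

109.59 km/h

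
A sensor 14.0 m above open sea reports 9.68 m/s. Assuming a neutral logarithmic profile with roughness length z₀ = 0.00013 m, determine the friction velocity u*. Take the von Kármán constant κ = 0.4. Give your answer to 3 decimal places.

u* ≈ 0.334 m/s

Log law: V(z) = (u*/κ) · ln(z/z₀) ⇒ u* = κ · V / ln(z/z₀)
u* = 0.4 × 9.68 / ln(14.0/0.00013) = 0.4 × 9.68 / 11.5870
   = 3.8720 / 11.5870 = 0.3342 m/s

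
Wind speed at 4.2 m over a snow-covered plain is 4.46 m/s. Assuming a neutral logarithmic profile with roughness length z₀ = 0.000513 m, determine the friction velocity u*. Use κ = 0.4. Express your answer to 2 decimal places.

Log law: V(z) = (u*/κ) · ln(z/z₀) ⇒ u* = κ · V / ln(z/z₀)
u* = 0.4 × 4.46 / ln(4.2/0.000513) = 0.4 × 4.46 / 9.0103
   = 1.7840 / 9.0103 = 0.1980 m/s

u* ≈ 0.20 m/s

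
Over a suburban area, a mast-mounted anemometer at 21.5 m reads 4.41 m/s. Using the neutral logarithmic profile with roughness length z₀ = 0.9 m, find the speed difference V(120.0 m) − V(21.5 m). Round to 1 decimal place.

2.4 m/s

Log law: V₂ = V₁ · ln(z₂/z₀)/ln(z₁/z₀) = 4.41 × 4.8929/3.1734 = 6.7995 m/s
ΔV = 6.7995 − 4.41 = 2.3895 m/s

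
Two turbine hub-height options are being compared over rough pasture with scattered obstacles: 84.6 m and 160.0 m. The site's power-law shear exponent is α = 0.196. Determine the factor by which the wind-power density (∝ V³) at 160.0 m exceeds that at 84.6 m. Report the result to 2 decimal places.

1.45

Speed ratio: V_B/V_A = (z_B/z_A)^α = (160.0/84.6)^0.196 = (1.8913)^0.196 = 1.13303
Power-density ratio: P_B/P_A = (V_B/V_A)³ = (1.13303)³ = 1.45455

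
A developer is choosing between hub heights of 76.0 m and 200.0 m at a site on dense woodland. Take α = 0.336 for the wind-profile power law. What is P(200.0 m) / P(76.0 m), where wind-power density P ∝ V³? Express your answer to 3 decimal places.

2.652

Speed ratio: V_B/V_A = (z_B/z_A)^α = (200.0/76.0)^0.336 = (2.6316)^0.336 = 1.38418
Power-density ratio: P_B/P_A = (V_B/V_A)³ = (1.38418)³ = 2.65203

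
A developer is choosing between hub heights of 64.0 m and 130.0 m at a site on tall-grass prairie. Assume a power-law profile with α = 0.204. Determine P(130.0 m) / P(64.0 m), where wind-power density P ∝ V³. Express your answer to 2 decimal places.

Speed ratio: V_B/V_A = (z_B/z_A)^α = (130.0/64.0)^0.204 = (2.0312)^0.204 = 1.15554
Power-density ratio: P_B/P_A = (V_B/V_A)³ = (1.15554)³ = 1.54295

1.54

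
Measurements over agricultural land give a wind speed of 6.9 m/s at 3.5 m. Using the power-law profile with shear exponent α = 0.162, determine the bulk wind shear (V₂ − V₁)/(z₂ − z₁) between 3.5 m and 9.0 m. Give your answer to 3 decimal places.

0.207 m/s/m

Power law: V₂ = V₁ · (z₂/z₁)^α = 6.9 × (2.5714)^0.162 = 8.0408 m/s
ΔV/Δz = (8.0408 − 6.9)/(9.0 − 3.5) = 1.1408/5.5000 = 0.20741 m/s/m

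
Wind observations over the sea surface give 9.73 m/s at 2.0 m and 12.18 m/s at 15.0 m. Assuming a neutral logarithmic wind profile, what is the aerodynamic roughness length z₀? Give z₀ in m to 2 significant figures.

z₀ ≈ 0.00067 m

Log law: V(z) ∝ ln(z/z₀). With r = V₁/V₂ = 9.73/12.18 = 0.79885,
r · ln(z₂/z₀) = ln(z₁/z₀) ⇒ ln z₀ = (ln z₁ − r·ln z₂)/(1 − r)
ln z₀ = (0.69315 − 0.79885×2.70805) / 0.20115 = -7.3089
z₀ = exp(-7.3089) = 0.0006696 m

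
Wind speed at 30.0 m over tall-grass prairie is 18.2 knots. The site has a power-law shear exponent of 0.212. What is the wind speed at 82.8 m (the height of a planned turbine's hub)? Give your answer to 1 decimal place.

Power-law profile: V₂ = V₁ · (z₂/z₁)^α
V₂ = 18.2 × (82.8/30.0)^0.212 = 18.2 × (2.7600)^0.212
    = 18.2 × 1.2401 = 22.5707 knots

22.6 knots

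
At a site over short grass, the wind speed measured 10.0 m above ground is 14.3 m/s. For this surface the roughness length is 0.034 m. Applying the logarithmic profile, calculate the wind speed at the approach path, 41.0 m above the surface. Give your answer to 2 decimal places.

17.85 m/s

Log law: V(z) ∝ ln(z/z₀), so V₂/V₁ = ln(z₂/z₀) / ln(z₁/z₀).
ln(41.0/0.034) = 7.0950, ln(10.0/0.034) = 5.6840
V₂ = 14.3 × 7.0950/5.6840 = 14.3 × 1.2482 = 17.8498 m/s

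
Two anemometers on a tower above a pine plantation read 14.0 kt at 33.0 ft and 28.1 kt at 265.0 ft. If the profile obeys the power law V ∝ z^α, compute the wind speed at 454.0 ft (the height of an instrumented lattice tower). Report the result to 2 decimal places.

33.64 kt

First find α: α = ln(V₂/V₁)/ln(z₂/z₁) = ln(28.1/14.0)/ln(265.0/33.0) = 0.69671/2.08322 = 0.3344
Extrapolate from 265.0 ft to 454.0 ft: V₃ = 28.1 × (454.0/265.0)^0.3344 = 28.1 × 1.1973 = 33.6435 kt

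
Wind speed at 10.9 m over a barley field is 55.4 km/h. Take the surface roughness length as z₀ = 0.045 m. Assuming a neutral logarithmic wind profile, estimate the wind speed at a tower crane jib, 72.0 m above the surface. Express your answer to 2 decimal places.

74.45 km/h

Log law: V(z) ∝ ln(z/z₀), so V₂/V₁ = ln(z₂/z₀) / ln(z₁/z₀).
ln(72.0/0.045) = 7.3778, ln(10.9/0.045) = 5.4899
V₂ = 55.4 × 7.3778/5.4899 = 55.4 × 1.3439 = 74.4515 km/h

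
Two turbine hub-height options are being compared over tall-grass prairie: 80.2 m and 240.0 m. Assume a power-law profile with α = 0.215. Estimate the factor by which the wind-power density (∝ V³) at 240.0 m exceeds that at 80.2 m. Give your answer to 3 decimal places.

2.028

Speed ratio: V_B/V_A = (z_B/z_A)^α = (240.0/80.2)^0.215 = (2.9925)^0.215 = 1.26575
Power-density ratio: P_B/P_A = (V_B/V_A)³ = (1.26575)³ = 2.02789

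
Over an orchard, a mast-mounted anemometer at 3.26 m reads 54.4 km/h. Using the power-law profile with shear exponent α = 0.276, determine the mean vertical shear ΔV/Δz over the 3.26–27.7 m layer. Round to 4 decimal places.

1.7918 km/h/m

Power law: V₂ = V₁ · (z₂/z₁)^α = 54.4 × (8.4969)^0.276 = 98.1918 km/h
ΔV/Δz = (98.1918 − 54.4)/(27.7 − 3.26) = 43.7918/24.4400 = 1.79181 km/h/m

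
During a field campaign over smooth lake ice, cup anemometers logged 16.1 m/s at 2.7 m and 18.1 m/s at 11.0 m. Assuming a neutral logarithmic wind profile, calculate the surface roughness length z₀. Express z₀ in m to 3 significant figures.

z₀ ≈ 0.0000332 m

Log law: V(z) ∝ ln(z/z₀). With r = V₁/V₂ = 16.1/18.1 = 0.88950,
r · ln(z₂/z₀) = ln(z₁/z₀) ⇒ ln z₀ = (ln z₁ − r·ln z₂)/(1 − r)
ln z₀ = (0.99325 − 0.88950×2.39790) / 0.11050 = -10.3141
z₀ = exp(-10.3141) = 0.00003316 m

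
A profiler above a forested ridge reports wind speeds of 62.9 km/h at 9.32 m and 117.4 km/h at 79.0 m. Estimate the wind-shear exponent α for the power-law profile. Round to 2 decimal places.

α ≈ 0.29

Power law: V₂/V₁ = (z₂/z₁)^α ⇒ α = ln(V₂/V₁) / ln(z₂/z₁)
α = ln(117.4/62.9) / ln(79.0/9.32) = ln(1.8665) / ln(8.4764)
  = 0.62404 / 2.13729 = 0.29198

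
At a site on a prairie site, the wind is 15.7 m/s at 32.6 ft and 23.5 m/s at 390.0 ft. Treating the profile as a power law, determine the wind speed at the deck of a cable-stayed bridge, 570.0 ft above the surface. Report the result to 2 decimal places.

First find α: α = ln(V₂/V₁)/ln(z₂/z₁) = ln(23.5/15.7)/ln(390.0/32.6) = 0.40334/2.48183 = 0.1625
Extrapolate from 390.0 ft to 570.0 ft: V₃ = 23.5 × (570.0/390.0)^0.1625 = 23.5 × 1.0636 = 24.9950 m/s

24.99 m/s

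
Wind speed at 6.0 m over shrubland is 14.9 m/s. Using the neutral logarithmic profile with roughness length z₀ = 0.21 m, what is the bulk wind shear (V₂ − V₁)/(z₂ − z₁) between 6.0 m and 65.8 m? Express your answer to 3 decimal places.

0.178 m/s/m

Log law: V₂ = V₁ · ln(z₂/z₀)/ln(z₁/z₀) = 14.9 × 5.7473/3.3524 = 25.5441 m/s
ΔV/Δz = (25.5441 − 14.9)/(65.8 − 6.0) = 10.6441/59.8000 = 0.17800 m/s/m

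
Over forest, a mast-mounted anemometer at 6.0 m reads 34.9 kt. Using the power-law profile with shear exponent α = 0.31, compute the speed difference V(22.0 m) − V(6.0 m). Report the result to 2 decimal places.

Power law: V₂ = V₁ · (z₂/z₁)^α = 34.9 × (3.6667)^0.31 = 52.2095 kt
ΔV = 52.2095 − 34.9 = 17.3095 kt

17.31 kt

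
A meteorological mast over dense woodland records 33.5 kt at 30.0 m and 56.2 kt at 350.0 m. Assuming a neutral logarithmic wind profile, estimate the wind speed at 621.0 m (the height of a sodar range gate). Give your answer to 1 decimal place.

Log law: V ∝ ln(z/z₀). From the pair, with r = V₁/V₂ = 0.59609,
ln z₀ = (ln z₁ − r·ln z₂)/(1 − r) = (3.4012 − 0.59609×5.8579)/0.40391 = -0.2244 → z₀ = 0.7990 m
V₃ = V₁ · ln(z₃/z₀)/ln(z₁/z₀) = 33.5 × 6.6557/3.6256 = 61.4981 kt

61.5 kt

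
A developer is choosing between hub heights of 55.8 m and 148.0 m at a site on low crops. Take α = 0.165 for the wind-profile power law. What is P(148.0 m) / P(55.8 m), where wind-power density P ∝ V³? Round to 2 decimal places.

Speed ratio: V_B/V_A = (z_B/z_A)^α = (148.0/55.8)^0.165 = (2.6523)^0.165 = 1.17462
Power-density ratio: P_B/P_A = (V_B/V_A)³ = (1.17462)³ = 1.62067

1.62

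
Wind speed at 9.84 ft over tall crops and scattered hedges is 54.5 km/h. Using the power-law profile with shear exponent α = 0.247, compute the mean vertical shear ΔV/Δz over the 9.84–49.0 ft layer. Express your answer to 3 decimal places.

0.677 km/h/ft

Power law: V₂ = V₁ · (z₂/z₁)^α = 54.5 × (4.9797)^0.247 = 81.0224 km/h
ΔV/Δz = (81.0224 − 54.5)/(49.0 − 9.84) = 26.5224/39.1600 = 0.67728 km/h/ft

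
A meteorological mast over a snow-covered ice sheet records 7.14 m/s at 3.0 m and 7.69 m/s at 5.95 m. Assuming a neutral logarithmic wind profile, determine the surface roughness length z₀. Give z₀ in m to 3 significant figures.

z₀ ≈ 0.000413 m

Log law: V(z) ∝ ln(z/z₀). With r = V₁/V₂ = 7.14/7.69 = 0.92848,
r · ln(z₂/z₀) = ln(z₁/z₀) ⇒ ln z₀ = (ln z₁ − r·ln z₂)/(1 − r)
ln z₀ = (1.09861 − 0.92848×1.78339) / 0.07152 = -7.7911
z₀ = exp(-7.7911) = 0.0004134 m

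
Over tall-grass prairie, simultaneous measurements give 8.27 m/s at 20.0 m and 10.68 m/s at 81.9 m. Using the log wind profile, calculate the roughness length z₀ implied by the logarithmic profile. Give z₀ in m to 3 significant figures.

z₀ ≈ 0.159 m

Log law: V(z) ∝ ln(z/z₀). With r = V₁/V₂ = 8.27/10.68 = 0.77434,
r · ln(z₂/z₀) = ln(z₁/z₀) ⇒ ln z₀ = (ln z₁ − r·ln z₂)/(1 − r)
ln z₀ = (2.99573 − 0.77434×4.40550) / 0.22566 = -1.8419
z₀ = exp(-1.8419) = 0.1585 m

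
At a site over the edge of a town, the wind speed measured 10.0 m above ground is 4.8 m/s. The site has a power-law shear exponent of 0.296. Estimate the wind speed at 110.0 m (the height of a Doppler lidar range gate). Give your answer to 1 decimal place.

Power-law profile: V₂ = V₁ · (z₂/z₁)^α
V₂ = 4.8 × (110.0/10.0)^0.296 = 4.8 × (11.0000)^0.296
    = 4.8 × 2.0335 = 9.7610 m/s

9.8 m/s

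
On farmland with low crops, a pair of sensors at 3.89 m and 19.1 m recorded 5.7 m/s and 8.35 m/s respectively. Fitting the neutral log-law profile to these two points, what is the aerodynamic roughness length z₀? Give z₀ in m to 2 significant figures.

Log law: V(z) ∝ ln(z/z₀). With r = V₁/V₂ = 5.7/8.35 = 0.68263,
r · ln(z₂/z₀) = ln(z₁/z₀) ⇒ ln z₀ = (ln z₁ − r·ln z₂)/(1 − r)
ln z₀ = (1.35841 − 0.68263×2.94969) / 0.31737 = -2.0643
z₀ = exp(-2.0643) = 0.1269 m

z₀ ≈ 0.13 m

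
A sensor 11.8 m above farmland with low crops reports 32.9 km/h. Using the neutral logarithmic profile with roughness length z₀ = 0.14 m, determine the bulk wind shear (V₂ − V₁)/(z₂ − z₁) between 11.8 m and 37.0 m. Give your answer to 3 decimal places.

Log law: V₂ = V₁ · ln(z₂/z₀)/ln(z₁/z₀) = 32.9 × 5.5770/4.4342 = 41.3792 km/h
ΔV/Δz = (41.3792 − 32.9)/(37.0 − 11.8) = 8.4792/25.2000 = 0.33648 km/h/m

0.336 km/h/m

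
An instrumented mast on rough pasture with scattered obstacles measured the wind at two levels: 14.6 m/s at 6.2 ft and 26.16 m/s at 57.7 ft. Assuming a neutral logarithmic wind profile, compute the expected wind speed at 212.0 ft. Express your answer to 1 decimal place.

32.9 m/s

Log law: V ∝ ln(z/z₀). From the pair, with r = V₁/V₂ = 0.55810,
ln z₀ = (ln z₁ − r·ln z₂)/(1 − r) = (1.8245 − 0.55810×4.0553)/0.44190 = -0.9928 → z₀ = 0.3705 ft
V₃ = V₁ · ln(z₃/z₀)/ln(z₁/z₀) = 14.6 × 6.3494/2.8173 = 32.9038 m/s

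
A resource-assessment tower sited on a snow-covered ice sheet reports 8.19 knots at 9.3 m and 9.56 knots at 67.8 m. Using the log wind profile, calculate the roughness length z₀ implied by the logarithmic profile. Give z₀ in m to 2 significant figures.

Log law: V(z) ∝ ln(z/z₀). With r = V₁/V₂ = 8.19/9.56 = 0.85669,
r · ln(z₂/z₀) = ln(z₁/z₀) ⇒ ln z₀ = (ln z₁ − r·ln z₂)/(1 − r)
ln z₀ = (2.23001 − 0.85669×4.21656) / 0.14331 = -9.6458
z₀ = exp(-9.6458) = 0.00006470 m

z₀ ≈ 0.000065 m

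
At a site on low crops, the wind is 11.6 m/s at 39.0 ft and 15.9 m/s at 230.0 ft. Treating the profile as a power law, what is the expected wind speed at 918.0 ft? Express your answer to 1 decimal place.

20.3 m/s

First find α: α = ln(V₂/V₁)/ln(z₂/z₁) = ln(15.9/11.6)/ln(230.0/39.0) = 0.31531/1.77452 = 0.1777
Extrapolate from 230.0 ft to 918.0 ft: V₃ = 15.9 × (918.0/230.0)^0.1777 = 15.9 × 1.2788 = 20.3334 m/s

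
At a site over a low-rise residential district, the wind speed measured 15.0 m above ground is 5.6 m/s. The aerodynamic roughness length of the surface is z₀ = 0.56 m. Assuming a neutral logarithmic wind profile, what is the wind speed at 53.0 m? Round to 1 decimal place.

7.7 m/s

Log law: V(z) ∝ ln(z/z₀), so V₂/V₁ = ln(z₂/z₀) / ln(z₁/z₀).
ln(53.0/0.56) = 4.5501, ln(15.0/0.56) = 3.2879
V₂ = 5.6 × 4.5501/3.2879 = 5.6 × 1.3839 = 7.7499 m/s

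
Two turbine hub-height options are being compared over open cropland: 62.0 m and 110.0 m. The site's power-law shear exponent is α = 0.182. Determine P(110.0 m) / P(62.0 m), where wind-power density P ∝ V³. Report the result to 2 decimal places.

1.37

Speed ratio: V_B/V_A = (z_B/z_A)^α = (110.0/62.0)^0.182 = (1.7742)^0.182 = 1.10999
Power-density ratio: P_B/P_A = (V_B/V_A)³ = (1.10999)³ = 1.36759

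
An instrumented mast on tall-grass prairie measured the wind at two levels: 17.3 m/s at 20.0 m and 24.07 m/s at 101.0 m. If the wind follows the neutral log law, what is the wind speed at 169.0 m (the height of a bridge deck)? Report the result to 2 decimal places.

26.22 m/s

Log law: V ∝ ln(z/z₀). From the pair, with r = V₁/V₂ = 0.71874,
ln z₀ = (ln z₁ − r·ln z₂)/(1 − r) = (2.9957 − 0.71874×4.6151)/0.28126 = -1.1424 → z₀ = 0.3190 m
V₃ = V₁ · ln(z₃/z₀)/ln(z₁/z₀) = 17.3 × 6.2723/4.1382 = 26.2221 m/s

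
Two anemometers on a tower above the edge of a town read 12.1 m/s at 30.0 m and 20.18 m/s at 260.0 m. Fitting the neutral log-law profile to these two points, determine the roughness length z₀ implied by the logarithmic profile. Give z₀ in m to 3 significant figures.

z₀ ≈ 1.18 m

Log law: V(z) ∝ ln(z/z₀). With r = V₁/V₂ = 12.1/20.18 = 0.59960,
r · ln(z₂/z₀) = ln(z₁/z₀) ⇒ ln z₀ = (ln z₁ − r·ln z₂)/(1 − r)
ln z₀ = (3.40120 − 0.59960×5.56068) / 0.40040 = 0.1673
z₀ = exp(0.1673) = 1.182 m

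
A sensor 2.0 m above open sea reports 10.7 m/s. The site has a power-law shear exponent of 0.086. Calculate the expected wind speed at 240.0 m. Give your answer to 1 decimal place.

16.2 m/s

Power-law profile: V₂ = V₁ · (z₂/z₁)^α
V₂ = 10.7 × (240.0/2.0)^0.086 = 10.7 × (120.0000)^0.086
    = 10.7 × 1.5094 = 16.1508 m/s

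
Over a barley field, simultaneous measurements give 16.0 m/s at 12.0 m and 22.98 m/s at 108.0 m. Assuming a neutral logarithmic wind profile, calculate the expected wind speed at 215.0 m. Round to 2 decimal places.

Log law: V ∝ ln(z/z₀). From the pair, with r = V₁/V₂ = 0.69626,
ln z₀ = (ln z₁ − r·ln z₂)/(1 − r) = (2.4849 − 0.69626×4.6821)/0.30374 = -2.5517 → z₀ = 0.07795 m
V₃ = V₁ · ln(z₃/z₀)/ln(z₁/z₀) = 16.0 × 7.9223/5.0366 = 25.1672 m/s

25.17 m/s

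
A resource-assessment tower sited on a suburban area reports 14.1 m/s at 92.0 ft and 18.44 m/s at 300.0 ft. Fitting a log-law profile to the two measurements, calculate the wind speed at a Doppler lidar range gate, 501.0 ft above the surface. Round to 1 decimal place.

20.3 m/s

Log law: V ∝ ln(z/z₀). From the pair, with r = V₁/V₂ = 0.76464,
ln z₀ = (ln z₁ − r·ln z₂)/(1 − r) = (4.5218 − 0.76464×5.7038)/0.23536 = 0.6817 → z₀ = 1.977 ft
V₃ = V₁ · ln(z₃/z₀)/ln(z₁/z₀) = 14.1 × 5.5349/3.8401 = 20.3230 m/s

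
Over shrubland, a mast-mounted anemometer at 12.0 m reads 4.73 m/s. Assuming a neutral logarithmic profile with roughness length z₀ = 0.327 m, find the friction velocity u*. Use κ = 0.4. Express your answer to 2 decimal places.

u* ≈ 0.53 m/s

Log law: V(z) = (u*/κ) · ln(z/z₀) ⇒ u* = κ · V / ln(z/z₀)
u* = 0.4 × 4.73 / ln(12.0/0.327) = 0.4 × 4.73 / 3.6027
   = 1.8920 / 3.6027 = 0.5252 m/s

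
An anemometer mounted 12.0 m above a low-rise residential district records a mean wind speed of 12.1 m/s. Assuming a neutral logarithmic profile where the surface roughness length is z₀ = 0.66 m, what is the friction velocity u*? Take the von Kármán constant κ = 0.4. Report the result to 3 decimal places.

Log law: V(z) = (u*/κ) · ln(z/z₀) ⇒ u* = κ · V / ln(z/z₀)
u* = 0.4 × 12.1 / ln(12.0/0.66) = 0.4 × 12.1 / 2.9004
   = 4.8400 / 2.9004 = 1.6687 m/s

u* ≈ 1.669 m/s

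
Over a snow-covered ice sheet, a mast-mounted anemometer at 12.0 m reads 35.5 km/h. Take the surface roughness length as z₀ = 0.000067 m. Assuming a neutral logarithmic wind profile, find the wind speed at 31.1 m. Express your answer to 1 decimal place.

Log law: V(z) ∝ ln(z/z₀), so V₂/V₁ = ln(z₂/z₀) / ln(z₁/z₀).
ln(31.1/0.000067) = 13.0480, ln(12.0/0.000067) = 12.0957
V₂ = 35.5 × 13.0480/12.0957 = 35.5 × 1.0787 = 38.2949 km/h

38.3 km/h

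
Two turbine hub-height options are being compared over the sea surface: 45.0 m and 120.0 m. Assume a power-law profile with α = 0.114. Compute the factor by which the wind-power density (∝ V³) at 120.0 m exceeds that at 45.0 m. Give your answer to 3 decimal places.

Speed ratio: V_B/V_A = (z_B/z_A)^α = (120.0/45.0)^0.114 = (2.6667)^0.114 = 1.11831
Power-density ratio: P_B/P_A = (V_B/V_A)³ = (1.11831)³ = 1.39856

1.399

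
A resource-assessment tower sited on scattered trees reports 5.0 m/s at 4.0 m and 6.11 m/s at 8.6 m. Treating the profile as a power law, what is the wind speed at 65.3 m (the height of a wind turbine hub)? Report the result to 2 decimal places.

10.39 m/s

First find α: α = ln(V₂/V₁)/ln(z₂/z₁) = ln(6.11/5.0)/ln(8.6/4.0) = 0.20049/0.76547 = 0.2619
Extrapolate from 8.6 m to 65.3 m: V₃ = 6.11 × (65.3/8.6)^0.2619 = 6.11 × 1.7006 = 10.3905 m/s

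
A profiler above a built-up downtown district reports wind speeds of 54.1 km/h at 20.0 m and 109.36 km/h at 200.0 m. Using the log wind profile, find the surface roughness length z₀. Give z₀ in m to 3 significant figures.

Log law: V(z) ∝ ln(z/z₀). With r = V₁/V₂ = 54.1/109.36 = 0.49470,
r · ln(z₂/z₀) = ln(z₁/z₀) ⇒ ln z₀ = (ln z₁ − r·ln z₂)/(1 − r)
ln z₀ = (2.99573 − 0.49470×5.29832) / 0.50530 = 0.7415
z₀ = exp(0.7415) = 2.099 m

z₀ ≈ 2.10 m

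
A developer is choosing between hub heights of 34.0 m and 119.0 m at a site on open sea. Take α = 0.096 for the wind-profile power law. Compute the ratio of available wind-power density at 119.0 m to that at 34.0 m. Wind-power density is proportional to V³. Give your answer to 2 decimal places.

Speed ratio: V_B/V_A = (z_B/z_A)^α = (119.0/34.0)^0.096 = (3.5000)^0.096 = 1.12780
Power-density ratio: P_B/P_A = (V_B/V_A)³ = (1.12780)³ = 1.43447

1.43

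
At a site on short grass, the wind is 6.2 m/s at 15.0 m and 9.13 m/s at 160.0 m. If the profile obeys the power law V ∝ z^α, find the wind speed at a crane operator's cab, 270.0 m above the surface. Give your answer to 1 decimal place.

9.9 m/s

First find α: α = ln(V₂/V₁)/ln(z₂/z₁) = ln(9.13/6.2)/ln(160.0/15.0) = 0.38702/2.36712 = 0.1635
Extrapolate from 160.0 m to 270.0 m: V₃ = 9.13 × (270.0/160.0)^0.1635 = 9.13 × 1.0893 = 9.9454 m/s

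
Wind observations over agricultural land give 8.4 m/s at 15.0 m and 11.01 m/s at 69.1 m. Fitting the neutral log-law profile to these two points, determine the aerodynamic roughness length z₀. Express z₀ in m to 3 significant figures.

Log law: V(z) ∝ ln(z/z₀). With r = V₁/V₂ = 8.4/11.01 = 0.76294,
r · ln(z₂/z₀) = ln(z₁/z₀) ⇒ ln z₀ = (ln z₁ − r·ln z₂)/(1 − r)
ln z₀ = (2.70805 − 0.76294×4.23555) / 0.23706 = -2.2081
z₀ = exp(-2.2081) = 0.1099 m

z₀ ≈ 0.110 m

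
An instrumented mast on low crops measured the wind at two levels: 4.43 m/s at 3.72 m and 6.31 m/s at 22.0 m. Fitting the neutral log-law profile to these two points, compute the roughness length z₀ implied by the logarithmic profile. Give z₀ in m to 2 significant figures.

z₀ ≈ 0.056 m

Log law: V(z) ∝ ln(z/z₀). With r = V₁/V₂ = 4.43/6.31 = 0.70206,
r · ln(z₂/z₀) = ln(z₁/z₀) ⇒ ln z₀ = (ln z₁ − r·ln z₂)/(1 − r)
ln z₀ = (1.31372 − 0.70206×3.09104) / 0.29794 = -2.8743
z₀ = exp(-2.8743) = 0.05645 m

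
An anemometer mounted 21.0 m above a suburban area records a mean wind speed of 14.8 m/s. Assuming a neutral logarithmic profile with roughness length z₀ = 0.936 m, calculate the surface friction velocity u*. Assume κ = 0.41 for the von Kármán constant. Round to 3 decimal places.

Log law: V(z) = (u*/κ) · ln(z/z₀) ⇒ u* = κ · V / ln(z/z₀)
u* = 0.41 × 14.8 / ln(21.0/0.936) = 0.41 × 14.8 / 3.1107
   = 6.0680 / 3.1107 = 1.9507 m/s

u* ≈ 1.951 m/s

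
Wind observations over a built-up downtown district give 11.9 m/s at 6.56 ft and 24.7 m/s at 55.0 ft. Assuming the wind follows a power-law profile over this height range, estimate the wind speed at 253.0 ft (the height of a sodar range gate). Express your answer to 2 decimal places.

41.72 m/s

First find α: α = ln(V₂/V₁)/ln(z₂/z₁) = ln(24.7/11.9)/ln(55.0/6.56) = 0.73026/2.12634 = 0.3434
Extrapolate from 55.0 ft to 253.0 ft: V₃ = 24.7 × (253.0/55.0)^0.3434 = 24.7 × 1.6889 = 41.7170 m/s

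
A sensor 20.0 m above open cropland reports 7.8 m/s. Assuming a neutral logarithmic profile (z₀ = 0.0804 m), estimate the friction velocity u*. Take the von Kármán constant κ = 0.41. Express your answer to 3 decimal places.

u* ≈ 0.580 m/s

Log law: V(z) = (u*/κ) · ln(z/z₀) ⇒ u* = κ · V / ln(z/z₀)
u* = 0.41 × 7.8 / ln(20.0/0.0804) = 0.41 × 7.8 / 5.5165
   = 3.1980 / 5.5165 = 0.5797 m/s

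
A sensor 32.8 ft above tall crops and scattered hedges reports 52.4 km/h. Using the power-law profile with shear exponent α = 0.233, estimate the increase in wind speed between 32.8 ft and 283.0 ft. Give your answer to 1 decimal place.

34.2 km/h

Power law: V₂ = V₁ · (z₂/z₁)^α = 52.4 × (8.6280)^0.233 = 86.5763 km/h
ΔV = 86.5763 − 52.4 = 34.1763 km/h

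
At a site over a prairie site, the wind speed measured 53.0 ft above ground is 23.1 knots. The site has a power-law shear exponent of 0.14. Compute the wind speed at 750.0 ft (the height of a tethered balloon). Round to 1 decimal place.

33.5 knots

Power-law profile: V₂ = V₁ · (z₂/z₁)^α
V₂ = 23.1 × (750.0/53.0)^0.14 = 23.1 × (14.1509)^0.14
    = 23.1 × 1.4491 = 33.4751 knots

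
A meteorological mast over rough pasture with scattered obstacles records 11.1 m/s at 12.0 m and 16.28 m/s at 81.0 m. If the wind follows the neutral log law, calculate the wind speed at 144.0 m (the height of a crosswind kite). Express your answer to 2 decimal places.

17.84 m/s

Log law: V ∝ ln(z/z₀). From the pair, with r = V₁/V₂ = 0.68182,
ln z₀ = (ln z₁ − r·ln z₂)/(1 − r) = (2.4849 − 0.68182×4.3944)/0.31818 = -1.6070 → z₀ = 0.2005 m
V₃ = V₁ · ln(z₃/z₀)/ln(z₁/z₀) = 11.1 × 6.5768/4.0919 = 17.8408 m/s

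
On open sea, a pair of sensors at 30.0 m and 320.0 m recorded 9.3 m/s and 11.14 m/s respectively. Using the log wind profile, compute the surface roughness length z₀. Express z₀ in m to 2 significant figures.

z₀ ≈ 0.00019 m

Log law: V(z) ∝ ln(z/z₀). With r = V₁/V₂ = 9.3/11.14 = 0.83483,
r · ln(z₂/z₀) = ln(z₁/z₀) ⇒ ln z₀ = (ln z₁ − r·ln z₂)/(1 − r)
ln z₀ = (3.40120 − 0.83483×5.76832) / 0.16517 = -8.5631
z₀ = exp(-8.5631) = 0.0001910 m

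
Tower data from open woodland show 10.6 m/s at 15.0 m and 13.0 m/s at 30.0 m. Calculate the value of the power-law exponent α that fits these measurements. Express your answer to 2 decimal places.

α ≈ 0.29

Power law: V₂/V₁ = (z₂/z₁)^α ⇒ α = ln(V₂/V₁) / ln(z₂/z₁)
α = ln(13.0/10.6) / ln(30.0/15.0) = ln(1.2264) / ln(2.0000)
  = 0.20410 / 0.69315 = 0.29445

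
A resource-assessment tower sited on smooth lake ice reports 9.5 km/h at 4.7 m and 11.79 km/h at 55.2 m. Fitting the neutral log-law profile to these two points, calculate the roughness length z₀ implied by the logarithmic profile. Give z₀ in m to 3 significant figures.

Log law: V(z) ∝ ln(z/z₀). With r = V₁/V₂ = 9.5/11.79 = 0.80577,
r · ln(z₂/z₀) = ln(z₁/z₀) ⇒ ln z₀ = (ln z₁ − r·ln z₂)/(1 − r)
ln z₀ = (1.54756 − 0.80577×4.01096) / 0.19423 = -8.6718
z₀ = exp(-8.6718) = 0.0001714 m

z₀ ≈ 0.000171 m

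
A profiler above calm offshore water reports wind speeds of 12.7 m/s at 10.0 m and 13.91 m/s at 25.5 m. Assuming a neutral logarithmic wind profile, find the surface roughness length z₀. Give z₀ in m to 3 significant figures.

Log law: V(z) ∝ ln(z/z₀). With r = V₁/V₂ = 12.7/13.91 = 0.91301,
r · ln(z₂/z₀) = ln(z₁/z₀) ⇒ ln z₀ = (ln z₁ − r·ln z₂)/(1 − r)
ln z₀ = (2.30259 − 0.91301×3.23868) / 0.08699 = -7.5225
z₀ = exp(-7.5225) = 0.0005408 m

z₀ ≈ 0.000541 m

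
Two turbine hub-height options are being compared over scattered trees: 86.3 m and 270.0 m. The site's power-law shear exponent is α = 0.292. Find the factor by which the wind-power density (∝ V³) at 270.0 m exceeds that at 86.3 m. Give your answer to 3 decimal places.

2.716

Speed ratio: V_B/V_A = (z_B/z_A)^α = (270.0/86.3)^0.292 = (3.1286)^0.292 = 1.39522
Power-density ratio: P_B/P_A = (V_B/V_A)³ = (1.39522)³ = 2.71600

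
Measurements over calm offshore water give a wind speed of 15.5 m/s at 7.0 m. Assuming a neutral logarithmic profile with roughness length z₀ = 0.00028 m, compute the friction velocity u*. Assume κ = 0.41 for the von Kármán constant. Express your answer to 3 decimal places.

Log law: V(z) = (u*/κ) · ln(z/z₀) ⇒ u* = κ · V / ln(z/z₀)
u* = 0.41 × 15.5 / ln(7.0/0.00028) = 0.41 × 15.5 / 10.1266
   = 6.3550 / 10.1266 = 0.6276 m/s

u* ≈ 0.628 m/s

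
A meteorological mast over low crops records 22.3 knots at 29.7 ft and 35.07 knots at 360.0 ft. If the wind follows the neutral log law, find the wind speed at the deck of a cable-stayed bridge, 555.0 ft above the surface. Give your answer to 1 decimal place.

37.3 knots

Log law: V ∝ ln(z/z₀). From the pair, with r = V₁/V₂ = 0.63587,
ln z₀ = (ln z₁ − r·ln z₂)/(1 − r) = (3.3911 − 0.63587×5.8861)/0.36413 = -0.9657 → z₀ = 0.3807 ft
V₃ = V₁ · ln(z₃/z₀)/ln(z₁/z₀) = 22.3 × 7.2847/4.3569 = 37.2855 knots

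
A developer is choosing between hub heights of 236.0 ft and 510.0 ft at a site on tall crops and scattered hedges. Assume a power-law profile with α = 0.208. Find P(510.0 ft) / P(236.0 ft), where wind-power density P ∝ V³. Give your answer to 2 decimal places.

Speed ratio: V_B/V_A = (z_B/z_A)^α = (510.0/236.0)^0.208 = (2.1610)^0.208 = 1.17384
Power-density ratio: P_B/P_A = (V_B/V_A)³ = (1.17384)³ = 1.61743

1.62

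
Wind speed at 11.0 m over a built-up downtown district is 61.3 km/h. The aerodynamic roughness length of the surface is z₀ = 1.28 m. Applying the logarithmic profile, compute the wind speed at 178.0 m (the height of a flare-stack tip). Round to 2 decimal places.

Log law: V(z) ∝ ln(z/z₀), so V₂/V₁ = ln(z₂/z₀) / ln(z₁/z₀).
ln(178.0/1.28) = 4.9349, ln(11.0/1.28) = 2.1510
V₂ = 61.3 × 4.9349/2.1510 = 61.3 × 2.2942 = 140.6350 km/h

140.63 km/h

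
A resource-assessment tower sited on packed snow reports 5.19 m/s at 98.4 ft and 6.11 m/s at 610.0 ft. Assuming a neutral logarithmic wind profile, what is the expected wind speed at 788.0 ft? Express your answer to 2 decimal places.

Log law: V ∝ ln(z/z₀). From the pair, with r = V₁/V₂ = 0.84943,
ln z₀ = (ln z₁ − r·ln z₂)/(1 − r) = (4.5890 − 0.84943×6.4135)/0.15057 = -5.7031 → z₀ = 0.003336 ft
V₃ = V₁ · ln(z₃/z₀)/ln(z₁/z₀) = 5.19 × 12.3726/10.2921 = 6.2391 m/s

6.24 m/s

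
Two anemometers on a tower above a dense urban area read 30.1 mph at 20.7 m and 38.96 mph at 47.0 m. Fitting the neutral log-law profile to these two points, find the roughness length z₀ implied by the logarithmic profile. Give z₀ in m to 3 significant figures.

Log law: V(z) ∝ ln(z/z₀). With r = V₁/V₂ = 30.1/38.96 = 0.77259,
r · ln(z₂/z₀) = ln(z₁/z₀) ⇒ ln z₀ = (ln z₁ − r·ln z₂)/(1 − r)
ln z₀ = (3.03013 − 0.77259×3.85015) / 0.22741 = 0.2443
z₀ = exp(0.2443) = 1.277 m

z₀ ≈ 1.28 m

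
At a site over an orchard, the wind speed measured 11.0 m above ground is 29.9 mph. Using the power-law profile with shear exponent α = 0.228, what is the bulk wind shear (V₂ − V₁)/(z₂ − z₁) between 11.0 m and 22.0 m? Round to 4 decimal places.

Power law: V₂ = V₁ · (z₂/z₁)^α = 29.9 × (2.0000)^0.228 = 35.0192 mph
ΔV/Δz = (35.0192 − 29.9)/(22.0 − 11.0) = 5.1192/11.0000 = 0.46538 mph/m

0.4654 mph/m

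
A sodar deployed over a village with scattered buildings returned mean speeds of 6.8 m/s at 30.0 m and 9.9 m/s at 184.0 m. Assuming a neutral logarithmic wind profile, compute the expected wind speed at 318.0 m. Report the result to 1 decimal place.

10.8 m/s

Log law: V ∝ ln(z/z₀). From the pair, with r = V₁/V₂ = 0.68687,
ln z₀ = (ln z₁ − r·ln z₂)/(1 − r) = (3.4012 − 0.68687×5.2149)/0.31313 = -0.5773 → z₀ = 0.5614 m
V₃ = V₁ · ln(z₃/z₀)/ln(z₁/z₀) = 6.8 × 6.3394/3.9785 = 10.8351 m/s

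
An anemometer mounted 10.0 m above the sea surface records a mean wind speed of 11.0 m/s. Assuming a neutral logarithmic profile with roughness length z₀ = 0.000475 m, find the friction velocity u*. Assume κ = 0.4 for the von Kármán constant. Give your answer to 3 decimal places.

u* ≈ 0.442 m/s

Log law: V(z) = (u*/κ) · ln(z/z₀) ⇒ u* = κ · V / ln(z/z₀)
u* = 0.4 × 11.0 / ln(10.0/0.000475) = 0.4 × 11.0 / 9.9548
   = 4.4000 / 9.9548 = 0.4420 m/s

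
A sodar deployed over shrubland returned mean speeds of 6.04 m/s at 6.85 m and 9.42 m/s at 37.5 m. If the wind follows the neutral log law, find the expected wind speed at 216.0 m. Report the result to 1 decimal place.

Log law: V ∝ ln(z/z₀). From the pair, with r = V₁/V₂ = 0.64119,
ln z₀ = (ln z₁ − r·ln z₂)/(1 − r) = (1.9242 − 0.64119×3.6243)/0.35881 = -1.1138 → z₀ = 0.3283 m
V₃ = V₁ · ln(z₃/z₀)/ln(z₁/z₀) = 6.04 × 6.4891/3.0380 = 12.9011 m/s

12.9 m/s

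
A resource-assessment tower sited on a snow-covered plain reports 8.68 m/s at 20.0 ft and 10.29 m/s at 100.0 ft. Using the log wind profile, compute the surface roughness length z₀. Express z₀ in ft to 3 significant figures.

z₀ ≈ 0.00341 ft

Log law: V(z) ∝ ln(z/z₀). With r = V₁/V₂ = 8.68/10.29 = 0.84354,
r · ln(z₂/z₀) = ln(z₁/z₀) ⇒ ln z₀ = (ln z₁ − r·ln z₂)/(1 − r)
ln z₀ = (2.99573 − 0.84354×4.60517) / 0.15646 = -5.6812
z₀ = exp(-5.6812) = 0.003409 ft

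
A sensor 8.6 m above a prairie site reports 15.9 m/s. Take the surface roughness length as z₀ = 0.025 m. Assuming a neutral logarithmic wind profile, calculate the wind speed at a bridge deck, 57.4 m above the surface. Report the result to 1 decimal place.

21.1 m/s

Log law: V(z) ∝ ln(z/z₀), so V₂/V₁ = ln(z₂/z₀) / ln(z₁/z₀).
ln(57.4/0.025) = 7.7389, ln(8.6/0.025) = 5.8406
V₂ = 15.9 × 7.7389/5.8406 = 15.9 × 1.3250 = 21.0677 m/s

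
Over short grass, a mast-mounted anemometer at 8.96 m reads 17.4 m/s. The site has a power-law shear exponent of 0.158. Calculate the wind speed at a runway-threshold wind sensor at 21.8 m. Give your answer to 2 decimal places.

20.02 m/s

Power-law profile: V₂ = V₁ · (z₂/z₁)^α
V₂ = 17.4 × (21.8/8.96)^0.158 = 17.4 × (2.4330)^0.158
    = 17.4 × 1.1508 = 20.0245 m/s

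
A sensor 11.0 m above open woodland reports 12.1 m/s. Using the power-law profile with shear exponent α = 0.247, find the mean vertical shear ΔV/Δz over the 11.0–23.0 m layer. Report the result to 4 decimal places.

0.2015 m/s/m

Power law: V₂ = V₁ · (z₂/z₁)^α = 12.1 × (2.0909)^0.247 = 14.5180 m/s
ΔV/Δz = (14.5180 − 12.1)/(23.0 − 11.0) = 2.4180/12.0000 = 0.20150 m/s/m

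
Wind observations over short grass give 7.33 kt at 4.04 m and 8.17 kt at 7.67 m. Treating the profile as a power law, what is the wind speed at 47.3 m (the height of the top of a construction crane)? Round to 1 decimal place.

First find α: α = ln(V₂/V₁)/ln(z₂/z₁) = ln(8.17/7.33)/ln(7.67/4.04) = 0.10849/0.64107 = 0.1692
Extrapolate from 7.67 m to 47.3 m: V₃ = 8.17 × (47.3/7.67)^0.1692 = 8.17 × 1.3605 = 11.1155 kt

11.1 kt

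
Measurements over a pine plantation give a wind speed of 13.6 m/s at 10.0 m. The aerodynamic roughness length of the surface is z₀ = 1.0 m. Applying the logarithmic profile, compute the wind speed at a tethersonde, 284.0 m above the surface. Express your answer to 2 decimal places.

Log law: V(z) ∝ ln(z/z₀), so V₂/V₁ = ln(z₂/z₀) / ln(z₁/z₀).
ln(284.0/1.0) = 5.6490, ln(10.0/1.0) = 2.3026
V₂ = 13.6 × 5.6490/2.3026 = 13.6 × 2.4533 = 33.3651 m/s

33.37 m/s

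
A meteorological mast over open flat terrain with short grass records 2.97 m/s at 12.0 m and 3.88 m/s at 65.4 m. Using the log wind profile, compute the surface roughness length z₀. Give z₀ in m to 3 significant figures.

z₀ ≈ 0.0474 m

Log law: V(z) ∝ ln(z/z₀). With r = V₁/V₂ = 2.97/3.88 = 0.76546,
r · ln(z₂/z₀) = ln(z₁/z₀) ⇒ ln z₀ = (ln z₁ − r·ln z₂)/(1 − r)
ln z₀ = (2.48491 − 0.76546×4.18052) / 0.23454 = -3.0491
z₀ = exp(-3.0491) = 0.04740 m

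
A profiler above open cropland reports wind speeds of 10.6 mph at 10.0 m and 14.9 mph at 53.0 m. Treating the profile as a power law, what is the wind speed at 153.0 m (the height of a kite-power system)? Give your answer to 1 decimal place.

18.5 mph

First find α: α = ln(V₂/V₁)/ln(z₂/z₁) = ln(14.9/10.6)/ln(53.0/10.0) = 0.34051/1.66771 = 0.2042
Extrapolate from 53.0 m to 153.0 m: V₃ = 14.9 × (153.0/53.0)^0.2042 = 14.9 × 1.2417 = 18.5009 mph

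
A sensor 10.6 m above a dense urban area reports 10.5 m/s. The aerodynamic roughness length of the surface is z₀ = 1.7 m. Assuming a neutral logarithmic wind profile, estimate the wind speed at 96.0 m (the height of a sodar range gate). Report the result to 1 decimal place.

23.1 m/s

Log law: V(z) ∝ ln(z/z₀), so V₂/V₁ = ln(z₂/z₀) / ln(z₁/z₀).
ln(96.0/1.7) = 4.0337, ln(10.6/1.7) = 1.8302
V₂ = 10.5 × 4.0337/1.8302 = 10.5 × 2.2039 = 23.1414 m/s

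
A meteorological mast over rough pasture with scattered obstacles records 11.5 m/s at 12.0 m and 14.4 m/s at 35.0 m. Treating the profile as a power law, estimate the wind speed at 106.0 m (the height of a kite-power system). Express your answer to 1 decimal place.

First find α: α = ln(V₂/V₁)/ln(z₂/z₁) = ln(14.4/11.5)/ln(35.0/12.0) = 0.22488/1.07044 = 0.2101
Extrapolate from 35.0 m to 106.0 m: V₃ = 14.4 × (106.0/35.0)^0.2101 = 14.4 × 1.2621 = 18.1745 m/s

18.2 m/s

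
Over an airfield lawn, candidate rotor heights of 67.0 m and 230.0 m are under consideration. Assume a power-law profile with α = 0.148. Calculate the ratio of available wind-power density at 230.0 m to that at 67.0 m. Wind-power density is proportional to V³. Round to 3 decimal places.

Speed ratio: V_B/V_A = (z_B/z_A)^α = (230.0/67.0)^0.148 = (3.4328)^0.148 = 1.20026
Power-density ratio: P_B/P_A = (V_B/V_A)³ = (1.20026)³ = 1.72914

1.729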